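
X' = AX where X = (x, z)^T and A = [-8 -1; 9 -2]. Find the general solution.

Coefficient matrix A = [[-8, -1], [9, -2]].
Characteristic polynomial det(A - λI) = λ^2 + 10λ + 25 = 0.
Single eigenvalue λ = -5 with algebraic multiplicity 2.
Eigenvector v = (1,-3); generalized eigenvector w with (A-λI)w=v is (-1,2).
General solution: e^(-5t)[K_1·v + K_2·(t·v + w)].

x(t) = K_1e^(-5t) + K_2te^(-5t) - K_2e^(-5t), z(t) = -3K_1e^(-5t) - 3K_2te^(-5t) + 2K_2e^(-5t)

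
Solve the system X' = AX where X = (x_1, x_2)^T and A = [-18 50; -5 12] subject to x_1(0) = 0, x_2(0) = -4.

Coefficient matrix A = [[-18, 50], [-5, 12]].
Characteristic polynomial det(A - λI) = λ^2 + 6λ + 34 = 0.
Eigenvalues λ = -3 ± 5i (complex conjugate pair).
For λ=-3+5i: an eigenvector is (-1,0) - i(3,1) = (-1 - 3i, 0 - i).
A real fundamental pair from Re and Im of e^((-3+5i)t)v: X_1 = e^(-3t)(cos(5t)·(-1,0) + sin(5t)·(3,1)), X_2 = e^(-3t)(sin(5t)·(-1,0) - cos(5t)·(3,1)).
General solution: C_1X_1 + C_2X_2.
Applying x_1(0)=0, x_2(0)=-4 gives C_1=-12, C_2=4.

x_1(t) = -40e^(-3t)sin(5t), x_2(t) = -12e^(-3t)sin(5t) - 4e^(-3t)cos(5t)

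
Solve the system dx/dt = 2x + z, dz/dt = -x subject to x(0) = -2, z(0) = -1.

Coefficient matrix A = [[2, 1], [-1, 0]].
Characteristic polynomial det(A - λI) = λ^2 - 2λ + 1 = 0.
Single eigenvalue λ = 1 with algebraic multiplicity 2.
Eigenvector v = (1,-1); generalized eigenvector w with (A-λI)w=v is (0,1).
General solution: e^(t)[C_1·v + C_2·(t·v + w)].
Applying x(0)=-2, z(0)=-1 gives C_1=-2, C_2=-3.

x(t) = -3te^(t) - 2e^(t), z(t) = 3te^(t) - e^(t)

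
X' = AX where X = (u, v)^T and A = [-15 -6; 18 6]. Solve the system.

Coefficient matrix A = [[-15, -6], [18, 6]].
Characteristic polynomial det(A - λI) = λ^2 + 9λ + 18 = 0.
Eigenvalues λ = -3, -6.
For λ=-3: (A-λI) row 1 is [-12, -6], so an eigenvector is (1, -2).
For λ=-6: (A-λI) row 1 is [-9, -6], so an eigenvector is (-2, 3).
General solution: K_1e^(-3t)(1,-2) + K_2e^(-6t)(-2,3).

u(t) = K_1e^(-3t) - 2K_2e^(-6t), v(t) = -2K_1e^(-3t) + 3K_2e^(-6t)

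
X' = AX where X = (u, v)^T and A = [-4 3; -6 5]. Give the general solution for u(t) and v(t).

Coefficient matrix A = [[-4, 3], [-6, 5]].
Characteristic polynomial det(A - λI) = λ^2 - λ - 2 = 0.
Eigenvalues λ = -1, 2.
For λ=-1: (A-λI) row 1 is [-3, 3], so an eigenvector is (1, 1).
For λ=2: (A-λI) row 1 is [-6, 3], so an eigenvector is (1, 2).
General solution: c_1e^(-t)(1,1) + c_2e^(2t)(1,2).

u(t) = c_1e^(-t) + c_2e^(2t), v(t) = c_1e^(-t) + 2c_2e^(2t)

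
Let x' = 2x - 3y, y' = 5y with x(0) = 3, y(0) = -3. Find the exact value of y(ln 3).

A = [[2,-3],[0,5]]; eigenvalues λ = 2, 5.
Eigenvectors: (1,0) for λ=2, (-1,1) for λ=5.
From the initial condition, c_1 = 0, c_2 = -3.
y(ln 3) = (0)(3^2)(0) + (-3)(3^5)(1) = -729.

-729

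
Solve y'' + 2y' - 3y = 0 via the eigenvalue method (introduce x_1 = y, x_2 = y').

Let x_1 = y, x_2 = y'. Then x_1' = x_2 and x_2' = 3x_1 - 2x_2.
A = [[0,1],[3,-2]]; det(A-λI) = λ^2 + 2λ - 3.
Eigenvalues λ = 1, -3 with eigenvectors (1,1), (1,-3).

y(t) = K_1e^(t) + K_2e^(-3t)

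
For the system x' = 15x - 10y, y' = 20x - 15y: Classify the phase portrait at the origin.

A = [[15,-10],[20,-15]]; det(A-λI) = λ^2 - 25.
λ = -5, 5: opposite signs.

saddle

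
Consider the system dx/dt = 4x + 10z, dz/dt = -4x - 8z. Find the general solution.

Coefficient matrix A = [[4, 10], [-4, -8]].
Characteristic polynomial det(A - λI) = λ^2 + 4λ + 8 = 0.
Eigenvalues λ = -2 ± 2i (complex conjugate pair).
For λ=-2+2i: an eigenvector is (-1,1) - i(2,-1) = (-1 - 2i, 1 + i).
A real fundamental pair from Re and Im of e^((-2+2i)t)v: X_1 = e^(-2t)(cos(2t)·(-1,1) + sin(2t)·(2,-1)), X_2 = e^(-2t)(sin(2t)·(-1,1) - cos(2t)·(2,-1)).
General solution: c_1X_1 + c_2X_2.

x(t) = 2c_1e^(-2t)sin(2t) - c_1e^(-2t)cos(2t) - c_2e^(-2t)sin(2t) - 2c_2e^(-2t)cos(2t), z(t) = -c_1e^(-2t)sin(2t) + c_1e^(-2t)cos(2t) + c_2e^(-2t)sin(2t) + c_2e^(-2t)cos(2t)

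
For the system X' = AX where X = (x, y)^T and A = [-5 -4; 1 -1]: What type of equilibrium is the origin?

A = [[-5,-4],[1,-1]]; det(A-λI) = λ^2 + 6λ + 9.
repeated λ = -3 with a single eigenvector.

stable improper node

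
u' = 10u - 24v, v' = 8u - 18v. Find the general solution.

u(t) = 2C_1e^(-2t) + 3C_2e^(-6t), v(t) = C_1e^(-2t) + 2C_2e^(-6t)

Coefficient matrix A = [[10, -24], [8, -18]].
Characteristic polynomial det(A - λI) = λ^2 + 8λ + 12 = 0.
Eigenvalues λ = -2, -6.
For λ=-2: (A-λI) row 1 is [12, -24], so an eigenvector is (2, 1).
For λ=-6: (A-λI) row 1 is [16, -24], so an eigenvector is (3, 2).
General solution: C_1e^(-2t)(2,1) + C_2e^(-6t)(3,2).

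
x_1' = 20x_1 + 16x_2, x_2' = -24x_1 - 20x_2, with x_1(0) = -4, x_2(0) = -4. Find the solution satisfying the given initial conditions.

x_1(t) = -20e^(4t) + 16e^(-4t), x_2(t) = 20e^(4t) - 24e^(-4t)

Coefficient matrix A = [[20, 16], [-24, -20]].
Characteristic polynomial det(A - λI) = λ^2 - 16 = 0.
Eigenvalues λ = 4, -4.
For λ=4: (A-λI) row 1 is [16, 16], so an eigenvector is (1, -1).
For λ=-4: (A-λI) row 1 is [24, 16], so an eigenvector is (-2, 3).
General solution: c_1e^(4t)(1,-1) + c_2e^(-4t)(-2,3).
Applying x_1(0)=-4, x_2(0)=-4 gives c_1=-20, c_2=-8.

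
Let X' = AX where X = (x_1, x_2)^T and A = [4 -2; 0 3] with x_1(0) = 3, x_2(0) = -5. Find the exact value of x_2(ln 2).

-40

A = [[4,-2],[0,3]]; eigenvalues λ = 4, 3.
Eigenvectors: (-1,0) for λ=4, (2,1) for λ=3.
From the initial condition, c_1 = -13, c_2 = -5.
x_2(ln 2) = (-13)(2^4)(0) + (-5)(2^3)(1) = -40.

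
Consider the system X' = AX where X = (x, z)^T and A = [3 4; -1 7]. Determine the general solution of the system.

Coefficient matrix A = [[3, 4], [-1, 7]].
Characteristic polynomial det(A - λI) = λ^2 - 10λ + 25 = 0.
Single eigenvalue λ = 5 with algebraic multiplicity 2.
Eigenvector v = (-2,-1); generalized eigenvector w with (A-λI)w=v is (1,0).
General solution: e^(5t)[C_1·v + C_2·(t·v + w)].

x(t) = -2C_1e^(5t) - 2C_2te^(5t) + C_2e^(5t), z(t) = -C_1e^(5t) - C_2te^(5t)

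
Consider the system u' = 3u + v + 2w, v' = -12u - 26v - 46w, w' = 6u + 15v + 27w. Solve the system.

Coefficient matrix A = [[3, 1, 2], [-12, -26, -46], [6, 15, 27]].
det(A - λI) = 0 gives eigenvalues λ = 3, -3, 4.
For λ=3: eigenvector (1,-2,1).
For λ=-3: eigenvector (0,2,-1).
For λ=4: eigenvector (1,-5,3).
General solution: K_1e^(3t)(1,-2,1) + K_2e^(-3t)(0,2,-1) + K_3e^(4t)(1,-5,3).

u(t) = K_1e^(3t) + K_3e^(4t), v(t) = -2K_1e^(3t) + 2K_2e^(-3t) - 5K_3e^(4t), w(t) = K_1e^(3t) - K_2e^(-3t) + 3K_3e^(4t)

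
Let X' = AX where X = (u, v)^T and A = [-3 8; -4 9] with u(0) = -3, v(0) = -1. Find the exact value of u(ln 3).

A = [[-3,8],[-4,9]]; eigenvalues λ = 5, 1.
Eigenvectors: (-1,-1) for λ=5, (2,1) for λ=1.
From the initial condition, c_1 = -1, c_2 = -2.
u(ln 3) = (-1)(3^5)(-1) + (-2)(3^1)(2) = 231.

231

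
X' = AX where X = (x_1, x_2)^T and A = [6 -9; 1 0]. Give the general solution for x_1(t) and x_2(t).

x_1(t) = -3c_1e^(3t) - 3c_2te^(3t) - c_2e^(3t), x_2(t) = -c_1e^(3t) - c_2te^(3t)

Coefficient matrix A = [[6, -9], [1, 0]].
Characteristic polynomial det(A - λI) = λ^2 - 6λ + 9 = 0.
Single eigenvalue λ = 3 with algebraic multiplicity 2.
Eigenvector v = (-3,-1); generalized eigenvector w with (A-λI)w=v is (-1,0).
General solution: e^(3t)[c_1·v + c_2·(t·v + w)].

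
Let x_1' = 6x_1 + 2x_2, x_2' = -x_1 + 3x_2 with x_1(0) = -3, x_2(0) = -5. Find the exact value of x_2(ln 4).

4864

A = [[6,2],[-1,3]]; eigenvalues λ = 4, 5.
Eigenvectors: (1,-1) for λ=4, (2,-1) for λ=5.
From the initial condition, c_1 = 13, c_2 = -8.
x_2(ln 4) = (13)(4^4)(-1) + (-8)(4^5)(-1) = 4864.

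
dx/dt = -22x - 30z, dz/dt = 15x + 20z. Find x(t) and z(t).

x(t) = -K_1e^(-t)sin(3t) + 3K_1e^(-t)cos(3t) + 3K_2e^(-t)sin(3t) + K_2e^(-t)cos(3t), z(t) = K_1e^(-t)sin(3t) - 2K_1e^(-t)cos(3t) - 2K_2e^(-t)sin(3t) - K_2e^(-t)cos(3t)

Coefficient matrix A = [[-22, -30], [15, 20]].
Characteristic polynomial det(A - λI) = λ^2 + 2λ + 10 = 0.
Eigenvalues λ = -1 ± 3i (complex conjugate pair).
For λ=-1+3i: an eigenvector is (3,-2) - i(-1,1) = (3 + i, -2 - i).
A real fundamental pair from Re and Im of e^((-1+3i)t)v: X_1 = e^(-t)(cos(3t)·(3,-2) + sin(3t)·(-1,1)), X_2 = e^(-t)(sin(3t)·(3,-2) - cos(3t)·(-1,1)).
General solution: K_1X_1 + K_2X_2.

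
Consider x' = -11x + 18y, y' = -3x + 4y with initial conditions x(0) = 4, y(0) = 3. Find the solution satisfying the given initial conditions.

Coefficient matrix A = [[-11, 18], [-3, 4]].
Characteristic polynomial det(A - λI) = λ^2 + 7λ + 10 = 0.
Eigenvalues λ = -2, -5.
For λ=-2: (A-λI) row 1 is [-9, 18], so an eigenvector is (2, 1).
For λ=-5: (A-λI) row 1 is [-6, 18], so an eigenvector is (3, 1).
General solution: K_1e^(-2t)(2,1) + K_2e^(-5t)(3,1).
Applying x(0)=4, y(0)=3 gives K_1=5, K_2=-2.

x(t) = 10e^(-2t) - 6e^(-5t), y(t) = 5e^(-2t) - 2e^(-5t)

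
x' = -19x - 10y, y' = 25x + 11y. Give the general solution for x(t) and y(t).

Coefficient matrix A = [[-19, -10], [25, 11]].
Characteristic polynomial det(A - λI) = λ^2 + 8λ + 41 = 0.
Eigenvalues λ = -4 ± 5i (complex conjugate pair).
For λ=-4+5i: an eigenvector is (-1,2) - i(-1,1) = (-1 + i, 2 - i).
A real fundamental pair from Re and Im of e^((-4+5i)t)v: X_1 = e^(-4t)(cos(5t)·(-1,2) + sin(5t)·(-1,1)), X_2 = e^(-4t)(sin(5t)·(-1,2) - cos(5t)·(-1,1)).
General solution: c_1X_1 + c_2X_2.

x(t) = -c_1e^(-4t)sin(5t) - c_1e^(-4t)cos(5t) - c_2e^(-4t)sin(5t) + c_2e^(-4t)cos(5t), y(t) = c_1e^(-4t)sin(5t) + 2c_1e^(-4t)cos(5t) + 2c_2e^(-4t)sin(5t) - c_2e^(-4t)cos(5t)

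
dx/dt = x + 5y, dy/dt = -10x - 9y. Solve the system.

x(t) = c_1e^(-4t)sin(5t) - c_2e^(-4t)cos(5t), y(t) = -c_1e^(-4t)sin(5t) + c_1e^(-4t)cos(5t) + c_2e^(-4t)sin(5t) + c_2e^(-4t)cos(5t)

Coefficient matrix A = [[1, 5], [-10, -9]].
Characteristic polynomial det(A - λI) = λ^2 + 8λ + 41 = 0.
Eigenvalues λ = -4 ± 5i (complex conjugate pair).
For λ=-4+5i: an eigenvector is (0,1) - i(1,-1) = (0 - i, 1 + i).
A real fundamental pair from Re and Im of e^((-4+5i)t)v: X_1 = e^(-4t)(cos(5t)·(0,1) + sin(5t)·(1,-1)), X_2 = e^(-4t)(sin(5t)·(0,1) - cos(5t)·(1,-1)).
General solution: c_1X_1 + c_2X_2.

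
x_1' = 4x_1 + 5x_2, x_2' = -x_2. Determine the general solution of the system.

x_1(t) = C_1e^(-t) - C_2e^(4t), x_2(t) = -C_1e^(-t)

Coefficient matrix A = [[4, 5], [0, -1]].
Characteristic polynomial det(A - λI) = λ^2 - 3λ - 4 = 0.
Eigenvalues λ = -1, 4.
For λ=-1: (A-λI) row 1 is [5, 5], so an eigenvector is (1, -1).
For λ=4: (A-λI) row 1 is [0, 5], so an eigenvector is (-1, 0).
General solution: C_1e^(-t)(1,-1) + C_2e^(4t)(-1,0).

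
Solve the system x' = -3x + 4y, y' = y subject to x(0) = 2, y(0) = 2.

Coefficient matrix A = [[-3, 4], [0, 1]].
Characteristic polynomial det(A - λI) = λ^2 + 2λ - 3 = 0.
Eigenvalues λ = 1, -3.
For λ=1: (A-λI) row 1 is [-4, 4], so an eigenvector is (-1, -1).
For λ=-3: (A-λI) row 1 is [0, 4], so an eigenvector is (1, 0).
General solution: c_1e^(t)(-1,-1) + c_2e^(-3t)(1,0).
Applying x(0)=2, y(0)=2 gives c_1=-2, c_2=0.

x(t) = 2e^(t), y(t) = 2e^(t)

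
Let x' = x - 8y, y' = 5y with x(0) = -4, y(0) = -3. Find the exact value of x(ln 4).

A = [[1,-8],[0,5]]; eigenvalues λ = 5, 1.
Eigenvectors: (2,-1) for λ=5, (-1,0) for λ=1.
From the initial condition, c_1 = 3, c_2 = 10.
x(ln 4) = (3)(4^5)(2) + (10)(4^1)(-1) = 6104.

6104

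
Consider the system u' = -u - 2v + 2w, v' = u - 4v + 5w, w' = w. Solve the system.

u(t) = 2K_1e^(-2t) + K_2e^(-3t), v(t) = K_1e^(-2t) + K_2e^(-3t) + K_3e^(t), w(t) = K_3e^(t)

Coefficient matrix A = [[-1, -2, 2], [1, -4, 5], [0, 0, 1]].
det(A - λI) = 0 gives eigenvalues λ = -2, -3, 1.
For λ=-2: eigenvector (2,1,0).
For λ=-3: eigenvector (1,1,0).
For λ=1: eigenvector (0,1,1).
General solution: K_1e^(-2t)(2,1,0) + K_2e^(-3t)(1,1,0) + K_3e^(t)(0,1,1).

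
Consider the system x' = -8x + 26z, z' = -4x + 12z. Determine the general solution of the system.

Coefficient matrix A = [[-8, 26], [-4, 12]].
Characteristic polynomial det(A - λI) = λ^2 - 4λ + 8 = 0.
Eigenvalues λ = 2 ± 2i (complex conjugate pair).
For λ=2+2i: an eigenvector is (3,1) - i(-2,-1) = (3 + 2i, 1 + i).
A real fundamental pair from Re and Im of e^((2+2i)t)v: X_1 = e^(2t)(cos(2t)·(3,1) + sin(2t)·(-2,-1)), X_2 = e^(2t)(sin(2t)·(3,1) - cos(2t)·(-2,-1)).
General solution: C_1X_1 + C_2X_2.

x(t) = -2C_1e^(2t)sin(2t) + 3C_1e^(2t)cos(2t) + 3C_2e^(2t)sin(2t) + 2C_2e^(2t)cos(2t), z(t) = -C_1e^(2t)sin(2t) + C_1e^(2t)cos(2t) + C_2e^(2t)sin(2t) + C_2e^(2t)cos(2t)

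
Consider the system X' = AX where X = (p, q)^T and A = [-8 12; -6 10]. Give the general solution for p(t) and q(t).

p(t) = -2C_1e^(-2t) + C_2e^(4t), q(t) = -C_1e^(-2t) + C_2e^(4t)

Coefficient matrix A = [[-8, 12], [-6, 10]].
Characteristic polynomial det(A - λI) = λ^2 - 2λ - 8 = 0.
Eigenvalues λ = -2, 4.
For λ=-2: (A-λI) row 1 is [-6, 12], so an eigenvector is (-2, -1).
For λ=4: (A-λI) row 1 is [-12, 12], so an eigenvector is (1, 1).
General solution: C_1e^(-2t)(-2,-1) + C_2e^(4t)(1,1).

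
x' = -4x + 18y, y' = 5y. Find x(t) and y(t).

x(t) = 2C_1e^(5t) - C_2e^(-4t), y(t) = C_1e^(5t)

Coefficient matrix A = [[-4, 18], [0, 5]].
Characteristic polynomial det(A - λI) = λ^2 - λ - 20 = 0.
Eigenvalues λ = 5, -4.
For λ=5: (A-λI) row 1 is [-9, 18], so an eigenvector is (2, 1).
For λ=-4: (A-λI) row 1 is [0, 18], so an eigenvector is (-1, 0).
General solution: C_1e^(5t)(2,1) + C_2e^(-4t)(-1,0).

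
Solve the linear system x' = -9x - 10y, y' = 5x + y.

x(t) = -c_1e^(-4t)sin(5t) + c_1e^(-4t)cos(5t) + c_2e^(-4t)sin(5t) + c_2e^(-4t)cos(5t), y(t) = c_1e^(-4t)sin(5t) - c_2e^(-4t)cos(5t)

Coefficient matrix A = [[-9, -10], [5, 1]].
Characteristic polynomial det(A - λI) = λ^2 + 8λ + 41 = 0.
Eigenvalues λ = -4 ± 5i (complex conjugate pair).
For λ=-4+5i: an eigenvector is (1,0) - i(-1,1) = (1 + i, 0 - i).
A real fundamental pair from Re and Im of e^((-4+5i)t)v: X_1 = e^(-4t)(cos(5t)·(1,0) + sin(5t)·(-1,1)), X_2 = e^(-4t)(sin(5t)·(1,0) - cos(5t)·(-1,1)).
General solution: c_1X_1 + c_2X_2.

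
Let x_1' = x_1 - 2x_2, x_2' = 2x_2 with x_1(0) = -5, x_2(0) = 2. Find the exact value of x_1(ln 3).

A = [[1,-2],[0,2]]; eigenvalues λ = 1, 2.
Eigenvectors: (-1,0) for λ=1, (2,-1) for λ=2.
From the initial condition, c_1 = 1, c_2 = -2.
x_1(ln 3) = (1)(3^1)(-1) + (-2)(3^2)(2) = -39.

-39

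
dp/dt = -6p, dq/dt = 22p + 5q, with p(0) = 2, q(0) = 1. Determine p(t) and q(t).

p(t) = 2e^(-6t), q(t) = 5e^(5t) - 4e^(-6t)

Coefficient matrix A = [[-6, 0], [22, 5]].
Characteristic polynomial det(A - λI) = λ^2 + λ - 30 = 0.
Eigenvalues λ = -6, 5.
For λ=-6: (A-λI) row 2 is [22, 11], so an eigenvector is (1, -2).
For λ=5: (A-λI) row 1 is [-11, 0], so an eigenvector is (0, -1).
General solution: K_1e^(-6t)(1,-2) + K_2e^(5t)(0,-1).
Applying p(0)=2, q(0)=1 gives K_1=2, K_2=-5.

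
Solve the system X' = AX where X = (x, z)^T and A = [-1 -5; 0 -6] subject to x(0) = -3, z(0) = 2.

Coefficient matrix A = [[-1, -5], [0, -6]].
Characteristic polynomial det(A - λI) = λ^2 + 7λ + 6 = 0.
Eigenvalues λ = -6, -1.
For λ=-6: (A-λI) row 1 is [5, -5], so an eigenvector is (1, 1).
For λ=-1: (A-λI) row 1 is [0, -5], so an eigenvector is (-1, 0).
General solution: K_1e^(-6t)(1,1) + K_2e^(-t)(-1,0).
Applying x(0)=-3, z(0)=2 gives K_1=2, K_2=5.

x(t) = -5e^(-t) + 2e^(-6t), z(t) = 2e^(-6t)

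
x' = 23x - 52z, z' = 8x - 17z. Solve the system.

Coefficient matrix A = [[23, -52], [8, -17]].
Characteristic polynomial det(A - λI) = λ^2 - 6λ + 25 = 0.
Eigenvalues λ = 3 ± 4i (complex conjugate pair).
For λ=3+4i: an eigenvector is (-2,-1) - i(3,1) = (-2 - 3i, -1 - i).
A real fundamental pair from Re and Im of e^((3+4i)t)v: X_1 = e^(3t)(cos(4t)·(-2,-1) + sin(4t)·(3,1)), X_2 = e^(3t)(sin(4t)·(-2,-1) - cos(4t)·(3,1)).
General solution: C_1X_1 + C_2X_2.

x(t) = 3C_1e^(3t)sin(4t) - 2C_1e^(3t)cos(4t) - 2C_2e^(3t)sin(4t) - 3C_2e^(3t)cos(4t), z(t) = C_1e^(3t)sin(4t) - C_1e^(3t)cos(4t) - C_2e^(3t)sin(4t) - C_2e^(3t)cos(4t)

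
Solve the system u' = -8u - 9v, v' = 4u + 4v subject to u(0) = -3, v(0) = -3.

Coefficient matrix A = [[-8, -9], [4, 4]].
Characteristic polynomial det(A - λI) = λ^2 + 4λ + 4 = 0.
Single eigenvalue λ = -2 with algebraic multiplicity 2.
Eigenvector v = (-3,2); generalized eigenvector w with (A-λI)w=v is (2,-1).
General solution: e^(-2t)[K_1·v + K_2·(t·v + w)].
Applying u(0)=-3, v(0)=-3 gives K_1=-9, K_2=-15.

u(t) = 45te^(-2t) - 3e^(-2t), v(t) = -30te^(-2t) - 3e^(-2t)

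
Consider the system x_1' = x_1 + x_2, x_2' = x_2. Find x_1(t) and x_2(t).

Coefficient matrix A = [[1, 1], [0, 1]].
Characteristic polynomial det(A - λI) = λ^2 - 2λ + 1 = 0.
Single eigenvalue λ = 1 with algebraic multiplicity 2.
Eigenvector v = (1,0); generalized eigenvector w with (A-λI)w=v is (-1,1).
General solution: e^(t)[K_1·v + K_2·(t·v + w)].

x_1(t) = K_1e^(t) + K_2te^(t) - K_2e^(t), x_2(t) = K_2e^(t)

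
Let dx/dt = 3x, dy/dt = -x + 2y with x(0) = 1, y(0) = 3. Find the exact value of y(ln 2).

A = [[3,0],[-1,2]]; eigenvalues λ = 2, 3.
Eigenvectors: (0,-1) for λ=2, (1,-1) for λ=3.
From the initial condition, c_1 = -4, c_2 = 1.
y(ln 2) = (-4)(2^2)(-1) + (1)(2^3)(-1) = 8.

8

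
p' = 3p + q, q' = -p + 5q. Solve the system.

Coefficient matrix A = [[3, 1], [-1, 5]].
Characteristic polynomial det(A - λI) = λ^2 - 8λ + 16 = 0.
Single eigenvalue λ = 4 with algebraic multiplicity 2.
Eigenvector v = (1,1); generalized eigenvector w with (A-λI)w=v is (-3,-2).
General solution: e^(4t)[C_1·v + C_2·(t·v + w)].

p(t) = C_1e^(4t) + C_2te^(4t) - 3C_2e^(4t), q(t) = C_1e^(4t) + C_2te^(4t) - 2C_2e^(4t)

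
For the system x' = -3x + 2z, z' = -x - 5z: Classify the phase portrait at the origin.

A = [[-3,2],[-1,-5]]; det(A-λI) = λ^2 + 8λ + 17.
λ = -4 ± i: negative real part.

stable spiral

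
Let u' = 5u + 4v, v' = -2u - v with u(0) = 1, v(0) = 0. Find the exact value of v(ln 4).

-60

A = [[5,4],[-2,-1]]; eigenvalues λ = 3, 1.
Eigenvectors: (-2,1) for λ=3, (1,-1) for λ=1.
From the initial condition, c_1 = -1, c_2 = -1.
v(ln 4) = (-1)(4^3)(1) + (-1)(4^1)(-1) = -60.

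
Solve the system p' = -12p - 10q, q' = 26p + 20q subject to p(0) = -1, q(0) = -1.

Coefficient matrix A = [[-12, -10], [26, 20]].
Characteristic polynomial det(A - λI) = λ^2 - 8λ + 20 = 0.
Eigenvalues λ = 4 ± 2i (complex conjugate pair).
For λ=4+2i: an eigenvector is (-2,3) - i(1,-2) = (-2 - i, 3 + 2i).
A real fundamental pair from Re and Im of e^((4+2i)t)v: X_1 = e^(4t)(cos(2t)·(-2,3) + sin(2t)·(1,-2)), X_2 = e^(4t)(sin(2t)·(-2,3) - cos(2t)·(1,-2)).
General solution: c_1X_1 + c_2X_2.
Applying p(0)=-1, q(0)=-1 gives c_1=3, c_2=-5.

p(t) = 13e^(4t)sin(2t) - e^(4t)cos(2t), q(t) = -21e^(4t)sin(2t) - e^(4t)cos(2t)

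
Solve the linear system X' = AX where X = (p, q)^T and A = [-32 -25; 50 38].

p(t) = 2c_1e^(3t)sin(5t) - c_1e^(3t)cos(5t) - c_2e^(3t)sin(5t) - 2c_2e^(3t)cos(5t), q(t) = -3c_1e^(3t)sin(5t) + c_1e^(3t)cos(5t) + c_2e^(3t)sin(5t) + 3c_2e^(3t)cos(5t)

Coefficient matrix A = [[-32, -25], [50, 38]].
Characteristic polynomial det(A - λI) = λ^2 - 6λ + 34 = 0.
Eigenvalues λ = 3 ± 5i (complex conjugate pair).
For λ=3+5i: an eigenvector is (-1,1) - i(2,-3) = (-1 - 2i, 1 + 3i).
A real fundamental pair from Re and Im of e^((3+5i)t)v: X_1 = e^(3t)(cos(5t)·(-1,1) + sin(5t)·(2,-3)), X_2 = e^(3t)(sin(5t)·(-1,1) - cos(5t)·(2,-3)).
General solution: c_1X_1 + c_2X_2.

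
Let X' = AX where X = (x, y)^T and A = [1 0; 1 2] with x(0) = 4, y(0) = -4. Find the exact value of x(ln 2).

8

A = [[1,0],[1,2]]; eigenvalues λ = 1, 2.
Eigenvectors: (-1,1) for λ=1, (0,-1) for λ=2.
From the initial condition, c_1 = -4, c_2 = 0.
x(ln 2) = (-4)(2^1)(-1) + (0)(2^2)(0) = 8.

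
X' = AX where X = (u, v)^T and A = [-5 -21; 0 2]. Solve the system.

Coefficient matrix A = [[-5, -21], [0, 2]].
Characteristic polynomial det(A - λI) = λ^2 + 3λ - 10 = 0.
Eigenvalues λ = 2, -5.
For λ=2: (A-λI) row 1 is [-7, -21], so an eigenvector is (-3, 1).
For λ=-5: (A-λI) row 1 is [0, -21], so an eigenvector is (-1, 0).
General solution: C_1e^(2t)(-3,1) + C_2e^(-5t)(-1,0).

u(t) = -3C_1e^(2t) - C_2e^(-5t), v(t) = C_1e^(2t)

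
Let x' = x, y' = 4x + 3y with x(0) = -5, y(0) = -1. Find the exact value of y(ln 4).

A = [[1,0],[4,3]]; eigenvalues λ = 3, 1.
Eigenvectors: (0,-1) for λ=3, (-1,2) for λ=1.
From the initial condition, c_1 = 11, c_2 = 5.
y(ln 4) = (11)(4^3)(-1) + (5)(4^1)(2) = -664.

-664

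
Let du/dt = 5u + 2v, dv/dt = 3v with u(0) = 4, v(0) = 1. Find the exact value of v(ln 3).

27

A = [[5,2],[0,3]]; eigenvalues λ = 3, 5.
Eigenvectors: (1,-1) for λ=3, (1,0) for λ=5.
From the initial condition, c_1 = -1, c_2 = 5.
v(ln 3) = (-1)(3^3)(-1) + (5)(3^5)(0) = 27.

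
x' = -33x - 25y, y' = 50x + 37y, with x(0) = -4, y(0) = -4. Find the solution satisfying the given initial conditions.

x(t) = 48e^(2t)sin(5t) - 4e^(2t)cos(5t), y(t) = -68e^(2t)sin(5t) - 4e^(2t)cos(5t)

Coefficient matrix A = [[-33, -25], [50, 37]].
Characteristic polynomial det(A - λI) = λ^2 - 4λ + 29 = 0.
Eigenvalues λ = 2 ± 5i (complex conjugate pair).
For λ=2+5i: an eigenvector is (-2,3) - i(-1,1) = (-2 + i, 3 - i).
A real fundamental pair from Re and Im of e^((2+5i)t)v: X_1 = e^(2t)(cos(5t)·(-2,3) + sin(5t)·(-1,1)), X_2 = e^(2t)(sin(5t)·(-2,3) - cos(5t)·(-1,1)).
General solution: K_1X_1 + K_2X_2.
Applying x(0)=-4, y(0)=-4 gives K_1=-8, K_2=-20.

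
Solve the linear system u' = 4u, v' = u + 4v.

Coefficient matrix A = [[4, 0], [1, 4]].
Characteristic polynomial det(A - λI) = λ^2 - 8λ + 16 = 0.
Single eigenvalue λ = 4 with algebraic multiplicity 2.
Eigenvector v = (0,-1); generalized eigenvector w with (A-λI)w=v is (-1,-2).
General solution: e^(4t)[c_1·v + c_2·(t·v + w)].

u(t) = -c_2e^(4t), v(t) = -c_1e^(4t) - c_2te^(4t) - 2c_2e^(4t)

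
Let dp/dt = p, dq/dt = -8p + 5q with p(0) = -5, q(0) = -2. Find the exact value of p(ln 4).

A = [[1,0],[-8,5]]; eigenvalues λ = 1, 5.
Eigenvectors: (-1,-2) for λ=1, (0,1) for λ=5.
From the initial condition, c_1 = 5, c_2 = 8.
p(ln 4) = (5)(4^1)(-1) + (8)(4^5)(0) = -20.

-20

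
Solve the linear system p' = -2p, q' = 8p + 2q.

Coefficient matrix A = [[-2, 0], [8, 2]].
Characteristic polynomial det(A - λI) = λ^2 - 4 = 0.
Eigenvalues λ = -2, 2.
For λ=-2: (A-λI) row 2 is [8, 4], so an eigenvector is (1, -2).
For λ=2: (A-λI) row 1 is [-4, 0], so an eigenvector is (0, 1).
General solution: C_1e^(-2t)(1,-2) + C_2e^(2t)(0,1).

p(t) = C_1e^(-2t), q(t) = -2C_1e^(-2t) + C_2e^(2t)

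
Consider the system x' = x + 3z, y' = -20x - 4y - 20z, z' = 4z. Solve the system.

Coefficient matrix A = [[1, 0, 3], [-20, -4, -20], [0, 0, 4]].
det(A - λI) = 0 gives eigenvalues λ = 1, -4, 4.
For λ=1: eigenvector (1,-4,0).
For λ=-4: eigenvector (0,1,0).
For λ=4: eigenvector (1,-5,1).
General solution: K_1e^(t)(1,-4,0) + K_2e^(-4t)(0,1,0) + K_3e^(4t)(1,-5,1).

x(t) = K_1e^(t) + K_3e^(4t), y(t) = -4K_1e^(t) + K_2e^(-4t) - 5K_3e^(4t), z(t) = K_3e^(4t)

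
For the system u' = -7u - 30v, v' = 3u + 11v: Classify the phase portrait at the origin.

A = [[-7,-30],[3,11]]; det(A-λI) = λ^2 - 4λ + 13.
λ = 2 ± 3i: positive real part.

unstable spiral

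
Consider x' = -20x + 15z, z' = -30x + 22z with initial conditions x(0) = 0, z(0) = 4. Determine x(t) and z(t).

Coefficient matrix A = [[-20, 15], [-30, 22]].
Characteristic polynomial det(A - λI) = λ^2 - 2λ + 10 = 0.
Eigenvalues λ = 1 ± 3i (complex conjugate pair).
For λ=1+3i: an eigenvector is (1,1) - i(-2,-3) = (1 + 2i, 1 + 3i).
A real fundamental pair from Re and Im of e^((1+3i)t)v: X_1 = e^(t)(cos(3t)·(1,1) + sin(3t)·(-2,-3)), X_2 = e^(t)(sin(3t)·(1,1) - cos(3t)·(-2,-3)).
General solution: K_1X_1 + K_2X_2.
Applying x(0)=0, z(0)=4 gives K_1=-8, K_2=4.

x(t) = 20e^(t)sin(3t), z(t) = 28e^(t)sin(3t) + 4e^(t)cos(3t)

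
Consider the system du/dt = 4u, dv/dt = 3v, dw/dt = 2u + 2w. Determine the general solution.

u(t) = K_2e^(4t), v(t) = K_3e^(3t), w(t) = -K_1e^(2t) + K_2e^(4t)

Coefficient matrix A = [[4, 0, 0], [0, 3, 0], [2, 0, 2]].
det(A - λI) = 0 gives eigenvalues λ = 2, 4, 3.
For λ=2: eigenvector (0,0,-1).
For λ=4: eigenvector (1,0,1).
For λ=3: eigenvector (0,1,0).
General solution: K_1e^(2t)(0,0,-1) + K_2e^(4t)(1,0,1) + K_3e^(3t)(0,1,0).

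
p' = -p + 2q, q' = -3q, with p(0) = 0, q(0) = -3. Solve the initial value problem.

p(t) = -3e^(-t) + 3e^(-3t), q(t) = -3e^(-3t)

Coefficient matrix A = [[-1, 2], [0, -3]].
Characteristic polynomial det(A - λI) = λ^2 + 4λ + 3 = 0.
Eigenvalues λ = -3, -1.
For λ=-3: (A-λI) row 1 is [2, 2], so an eigenvector is (1, -1).
For λ=-1: (A-λI) row 1 is [0, 2], so an eigenvector is (1, 0).
General solution: C_1e^(-3t)(1,-1) + C_2e^(-t)(1,0).
Applying p(0)=0, q(0)=-3 gives C_1=3, C_2=-3.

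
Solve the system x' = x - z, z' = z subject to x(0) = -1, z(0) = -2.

Coefficient matrix A = [[1, -1], [0, 1]].
Characteristic polynomial det(A - λI) = λ^2 - 2λ + 1 = 0.
Single eigenvalue λ = 1 with algebraic multiplicity 2.
Eigenvector v = (-1,0); generalized eigenvector w with (A-λI)w=v is (-2,1).
General solution: e^(t)[c_1·v + c_2·(t·v + w)].
Applying x(0)=-1, z(0)=-2 gives c_1=5, c_2=-2.

x(t) = 2te^(t) - e^(t), z(t) = -2e^(t)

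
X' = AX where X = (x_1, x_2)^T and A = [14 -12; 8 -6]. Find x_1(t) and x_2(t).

x_1(t) = -K_1e^(2t) + 3K_2e^(6t), x_2(t) = -K_1e^(2t) + 2K_2e^(6t)

Coefficient matrix A = [[14, -12], [8, -6]].
Characteristic polynomial det(A - λI) = λ^2 - 8λ + 12 = 0.
Eigenvalues λ = 2, 6.
For λ=2: (A-λI) row 1 is [12, -12], so an eigenvector is (-1, -1).
For λ=6: (A-λI) row 1 is [8, -12], so an eigenvector is (3, 2).
General solution: K_1e^(2t)(-1,-1) + K_2e^(6t)(3,2).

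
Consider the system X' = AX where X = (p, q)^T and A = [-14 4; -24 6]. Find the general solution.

p(t) = -K_1e^(-2t) - K_2e^(-6t), q(t) = -3K_1e^(-2t) - 2K_2e^(-6t)

Coefficient matrix A = [[-14, 4], [-24, 6]].
Characteristic polynomial det(A - λI) = λ^2 + 8λ + 12 = 0.
Eigenvalues λ = -2, -6.
For λ=-2: (A-λI) row 1 is [-12, 4], so an eigenvector is (-1, -3).
For λ=-6: (A-λI) row 1 is [-8, 4], so an eigenvector is (-1, -2).
General solution: K_1e^(-2t)(-1,-3) + K_2e^(-6t)(-1,-2).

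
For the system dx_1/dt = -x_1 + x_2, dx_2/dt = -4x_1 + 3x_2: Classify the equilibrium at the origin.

A = [[-1,1],[-4,3]]; det(A-λI) = λ^2 - 2λ + 1.
repeated λ = 1 with a single eigenvector.

unstable improper node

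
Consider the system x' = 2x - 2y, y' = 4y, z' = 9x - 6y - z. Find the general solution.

x(t) = -C_1e^(4t) + C_2e^(2t), y(t) = C_1e^(4t), z(t) = -3C_1e^(4t) + 3C_2e^(2t) + C_3e^(-t)

Coefficient matrix A = [[2, -2, 0], [0, 4, 0], [9, -6, -1]].
det(A - λI) = 0 gives eigenvalues λ = 4, 2, -1.
For λ=4: eigenvector (-1,1,-3).
For λ=2: eigenvector (1,0,3).
For λ=-1: eigenvector (0,0,1).
General solution: C_1e^(4t)(-1,1,-3) + C_2e^(2t)(1,0,3) + C_3e^(-t)(0,0,1).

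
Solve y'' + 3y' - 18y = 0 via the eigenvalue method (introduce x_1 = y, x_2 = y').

Let x_1 = y, x_2 = y'. Then x_1' = x_2 and x_2' = 18x_1 - 3x_2.
A = [[0,1],[18,-3]]; det(A-λI) = λ^2 + 3λ - 18.
Eigenvalues λ = -6, 3 with eigenvectors (1,-6), (1,3).

y(t) = K_1e^(-6t) + K_2e^(3t)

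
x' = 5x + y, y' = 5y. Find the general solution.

x(t) = K_1e^(5t) + K_2te^(5t) - 3K_2e^(5t), y(t) = K_2e^(5t)

Coefficient matrix A = [[5, 1], [0, 5]].
Characteristic polynomial det(A - λI) = λ^2 - 10λ + 25 = 0.
Single eigenvalue λ = 5 with algebraic multiplicity 2.
Eigenvector v = (1,0); generalized eigenvector w with (A-λI)w=v is (-3,1).
General solution: e^(5t)[K_1·v + K_2·(t·v + w)].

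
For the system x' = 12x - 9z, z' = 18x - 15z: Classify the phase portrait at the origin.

saddle

A = [[12,-9],[18,-15]]; det(A-λI) = λ^2 + 3λ - 18.
λ = 3, -6: opposite signs.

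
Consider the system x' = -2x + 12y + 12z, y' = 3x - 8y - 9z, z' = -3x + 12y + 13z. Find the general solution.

x(t) = -K_1e^(-2t) - 2K_2e^(4t), y(t) = K_1e^(-2t) + K_2e^(4t) - K_3e^(t), z(t) = -K_1e^(-2t) - 2K_2e^(4t) + K_3e^(t)

Coefficient matrix A = [[-2, 12, 12], [3, -8, -9], [-3, 12, 13]].
det(A - λI) = 0 gives eigenvalues λ = -2, 4, 1.
For λ=-2: eigenvector (-1,1,-1).
For λ=4: eigenvector (-2,1,-2).
For λ=1: eigenvector (0,-1,1).
General solution: K_1e^(-2t)(-1,1,-1) + K_2e^(4t)(-2,1,-2) + K_3e^(t)(0,-1,1).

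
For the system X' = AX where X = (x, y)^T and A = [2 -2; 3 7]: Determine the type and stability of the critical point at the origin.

unstable node

A = [[2,-2],[3,7]]; det(A-λI) = λ^2 - 9λ + 20.
λ = 5, 4: both positive.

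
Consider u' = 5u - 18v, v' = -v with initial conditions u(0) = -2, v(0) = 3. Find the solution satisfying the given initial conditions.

Coefficient matrix A = [[5, -18], [0, -1]].
Characteristic polynomial det(A - λI) = λ^2 - 4λ - 5 = 0.
Eigenvalues λ = 5, -1.
For λ=5: (A-λI) row 1 is [0, -18], so an eigenvector is (1, 0).
For λ=-1: (A-λI) row 1 is [6, -18], so an eigenvector is (-3, -1).
General solution: C_1e^(5t)(1,0) + C_2e^(-t)(-3,-1).
Applying u(0)=-2, v(0)=3 gives C_1=-11, C_2=-3.

u(t) = -11e^(5t) + 9e^(-t), v(t) = 3e^(-t)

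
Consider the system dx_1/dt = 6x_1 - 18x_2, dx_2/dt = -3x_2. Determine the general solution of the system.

Coefficient matrix A = [[6, -18], [0, -3]].
Characteristic polynomial det(A - λI) = λ^2 - 3λ - 18 = 0.
Eigenvalues λ = -3, 6.
For λ=-3: (A-λI) row 1 is [9, -18], so an eigenvector is (2, 1).
For λ=6: (A-λI) row 1 is [0, -18], so an eigenvector is (-1, 0).
General solution: C_1e^(-3t)(2,1) + C_2e^(6t)(-1,0).

x_1(t) = 2C_1e^(-3t) - C_2e^(6t), x_2(t) = C_1e^(-3t)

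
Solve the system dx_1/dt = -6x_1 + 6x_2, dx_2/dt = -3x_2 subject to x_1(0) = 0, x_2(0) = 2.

x_1(t) = 4e^(-3t) - 4e^(-6t), x_2(t) = 2e^(-3t)

Coefficient matrix A = [[-6, 6], [0, -3]].
Characteristic polynomial det(A - λI) = λ^2 + 9λ + 18 = 0.
Eigenvalues λ = -6, -3.
For λ=-6: (A-λI) row 1 is [0, 6], so an eigenvector is (1, 0).
For λ=-3: (A-λI) row 1 is [-3, 6], so an eigenvector is (2, 1).
General solution: c_1e^(-6t)(1,0) + c_2e^(-3t)(2,1).
Applying x_1(0)=0, x_2(0)=2 gives c_1=-4, c_2=2.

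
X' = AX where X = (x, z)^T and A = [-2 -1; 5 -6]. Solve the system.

Coefficient matrix A = [[-2, -1], [5, -6]].
Characteristic polynomial det(A - λI) = λ^2 + 8λ + 17 = 0.
Eigenvalues λ = -4 ± i (complex conjugate pair).
For λ=-4+i: an eigenvector is (1,2) - i(0,1) = (1, 2 - i).
A real fundamental pair from Re and Im of e^((-4+i)t)v: X_1 = e^(-4t)(cos(t)·(1,2) + sin(t)·(0,1)), X_2 = e^(-4t)(sin(t)·(1,2) - cos(t)·(0,1)).
General solution: c_1X_1 + c_2X_2.

x(t) = c_1e^(-4t)cos(t) + c_2e^(-4t)sin(t), z(t) = c_1e^(-4t)sin(t) + 2c_1e^(-4t)cos(t) + 2c_2e^(-4t)sin(t) - c_2e^(-4t)cos(t)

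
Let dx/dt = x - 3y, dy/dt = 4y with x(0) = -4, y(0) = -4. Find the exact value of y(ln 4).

-1024

A = [[1,-3],[0,4]]; eigenvalues λ = 4, 1.
Eigenvectors: (1,-1) for λ=4, (-1,0) for λ=1.
From the initial condition, c_1 = 4, c_2 = 8.
y(ln 4) = (4)(4^4)(-1) + (8)(4^1)(0) = -1024.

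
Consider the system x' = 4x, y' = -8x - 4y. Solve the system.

Coefficient matrix A = [[4, 0], [-8, -4]].
Characteristic polynomial det(A - λI) = λ^2 - 16 = 0.
Eigenvalues λ = 4, -4.
For λ=4: (A-λI) row 2 is [-8, -8], so an eigenvector is (-1, 1).
For λ=-4: (A-λI) row 1 is [8, 0], so an eigenvector is (0, -1).
General solution: c_1e^(4t)(-1,1) + c_2e^(-4t)(0,-1).

x(t) = -c_1e^(4t), y(t) = c_1e^(4t) - c_2e^(-4t)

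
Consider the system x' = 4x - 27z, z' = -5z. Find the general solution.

Coefficient matrix A = [[4, -27], [0, -5]].
Characteristic polynomial det(A - λI) = λ^2 + λ - 20 = 0.
Eigenvalues λ = -5, 4.
For λ=-5: (A-λI) row 1 is [9, -27], so an eigenvector is (-3, -1).
For λ=4: (A-λI) row 1 is [0, -27], so an eigenvector is (1, 0).
General solution: K_1e^(-5t)(-3,-1) + K_2e^(4t)(1,0).

x(t) = -3K_1e^(-5t) + K_2e^(4t), z(t) = -K_1e^(-5t)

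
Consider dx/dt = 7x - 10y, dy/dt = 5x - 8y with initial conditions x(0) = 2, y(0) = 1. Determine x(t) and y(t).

Coefficient matrix A = [[7, -10], [5, -8]].
Characteristic polynomial det(A - λI) = λ^2 + λ - 6 = 0.
Eigenvalues λ = -3, 2.
For λ=-3: (A-λI) row 1 is [10, -10], so an eigenvector is (-1, -1).
For λ=2: (A-λI) row 1 is [5, -10], so an eigenvector is (2, 1).
General solution: C_1e^(-3t)(-1,-1) + C_2e^(2t)(2,1).
Applying x(0)=2, y(0)=1 gives C_1=0, C_2=1.

x(t) = 2e^(2t), y(t) = e^(2t)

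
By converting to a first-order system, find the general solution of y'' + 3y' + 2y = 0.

y(t) = C_1e^(-t) + C_2e^(-2t)

Let x_1 = y, x_2 = y'. Then x_1' = x_2 and x_2' = -2x_1 - 3x_2.
A = [[0,1],[-2,-3]]; det(A-λI) = λ^2 + 3λ + 2.
Eigenvalues λ = -1, -2 with eigenvectors (1,-1), (1,-2).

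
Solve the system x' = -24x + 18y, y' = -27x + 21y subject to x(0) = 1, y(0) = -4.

Coefficient matrix A = [[-24, 18], [-27, 21]].
Characteristic polynomial det(A - λI) = λ^2 + 3λ - 18 = 0.
Eigenvalues λ = -6, 3.
For λ=-6: (A-λI) row 1 is [-18, 18], so an eigenvector is (1, 1).
For λ=3: (A-λI) row 1 is [-27, 18], so an eigenvector is (-2, -3).
General solution: K_1e^(-6t)(1,1) + K_2e^(3t)(-2,-3).
Applying x(0)=1, y(0)=-4 gives K_1=11, K_2=5.

x(t) = -10e^(3t) + 11e^(-6t), y(t) = -15e^(3t) + 11e^(-6t)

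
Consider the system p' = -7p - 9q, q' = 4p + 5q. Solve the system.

Coefficient matrix A = [[-7, -9], [4, 5]].
Characteristic polynomial det(A - λI) = λ^2 + 2λ + 1 = 0.
Single eigenvalue λ = -1 with algebraic multiplicity 2.
Eigenvector v = (3,-2); generalized eigenvector w with (A-λI)w=v is (-2,1).
General solution: e^(-t)[C_1·v + C_2·(t·v + w)].

p(t) = 3C_1e^(-t) + 3C_2te^(-t) - 2C_2e^(-t), q(t) = -2C_1e^(-t) - 2C_2te^(-t) + C_2e^(-t)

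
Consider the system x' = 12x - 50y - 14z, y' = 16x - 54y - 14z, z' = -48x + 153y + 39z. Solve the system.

Coefficient matrix A = [[12, -50, -14], [16, -54, -14], [-48, 153, 39]].
det(A - λI) = 0 gives eigenvalues λ = 4, -4, -3.
For λ=4: eigenvector (-1,-1,3).
For λ=-4: eigenvector (-1,-2,6).
For λ=-3: eigenvector (-2,-2,5).
General solution: c_1e^(4t)(-1,-1,3) + c_2e^(-4t)(-1,-2,6) + c_3e^(-3t)(-2,-2,5).

x(t) = -c_1e^(4t) - c_2e^(-4t) - 2c_3e^(-3t), y(t) = -c_1e^(4t) - 2c_2e^(-4t) - 2c_3e^(-3t), z(t) = 3c_1e^(4t) + 6c_2e^(-4t) + 5c_3e^(-3t)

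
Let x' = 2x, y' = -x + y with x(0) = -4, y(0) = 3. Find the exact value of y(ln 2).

14

A = [[2,0],[-1,1]]; eigenvalues λ = 1, 2.
Eigenvectors: (0,-1) for λ=1, (1,-1) for λ=2.
From the initial condition, c_1 = 1, c_2 = -4.
y(ln 2) = (1)(2^1)(-1) + (-4)(2^2)(-1) = 14.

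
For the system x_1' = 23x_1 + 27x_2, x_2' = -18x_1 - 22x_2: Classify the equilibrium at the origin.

A = [[23,27],[-18,-22]]; det(A-λI) = λ^2 - λ - 20.
λ = 5, -4: opposite signs.

saddle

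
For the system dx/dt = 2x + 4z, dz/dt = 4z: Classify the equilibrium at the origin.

unstable node

A = [[2,4],[0,4]]; det(A-λI) = λ^2 - 6λ + 8.
λ = 4, 2: both positive.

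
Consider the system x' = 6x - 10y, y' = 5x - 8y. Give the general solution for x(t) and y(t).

x(t) = K_1e^(-t)sin(t) + 3K_1e^(-t)cos(t) + 3K_2e^(-t)sin(t) - K_2e^(-t)cos(t), y(t) = K_1e^(-t)sin(t) + 2K_1e^(-t)cos(t) + 2K_2e^(-t)sin(t) - K_2e^(-t)cos(t)

Coefficient matrix A = [[6, -10], [5, -8]].
Characteristic polynomial det(A - λI) = λ^2 + 2λ + 2 = 0.
Eigenvalues λ = -1 ± i (complex conjugate pair).
For λ=-1+i: an eigenvector is (3,2) - i(1,1) = (3 - i, 2 - i).
A real fundamental pair from Re and Im of e^((-1+i)t)v: X_1 = e^(-t)(cos(t)·(3,2) + sin(t)·(1,1)), X_2 = e^(-t)(sin(t)·(3,2) - cos(t)·(1,1)).
General solution: K_1X_1 + K_2X_2.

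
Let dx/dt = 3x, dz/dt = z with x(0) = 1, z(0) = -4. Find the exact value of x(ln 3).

A = [[3,0],[0,1]]; eigenvalues λ = 1, 3.
Eigenvectors: (0,1) for λ=1, (-1,0) for λ=3.
From the initial condition, c_1 = -4, c_2 = -1.
x(ln 3) = (-4)(3^1)(0) + (-1)(3^3)(-1) = 27.

27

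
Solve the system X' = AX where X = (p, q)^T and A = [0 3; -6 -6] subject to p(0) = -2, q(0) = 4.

p(t) = 2e^(-3t)sin(3t) - 2e^(-3t)cos(3t), q(t) = 4e^(-3t)cos(3t)

Coefficient matrix A = [[0, 3], [-6, -6]].
Characteristic polynomial det(A - λI) = λ^2 + 6λ + 18 = 0.
Eigenvalues λ = -3 ± 3i (complex conjugate pair).
For λ=-3+3i: an eigenvector is (0,1) - i(1,-1) = (0 - i, 1 + i).
A real fundamental pair from Re and Im of e^((-3+3i)t)v: X_1 = e^(-3t)(cos(3t)·(0,1) + sin(3t)·(1,-1)), X_2 = e^(-3t)(sin(3t)·(0,1) - cos(3t)·(1,-1)).
General solution: K_1X_1 + K_2X_2.
Applying p(0)=-2, q(0)=4 gives K_1=2, K_2=2.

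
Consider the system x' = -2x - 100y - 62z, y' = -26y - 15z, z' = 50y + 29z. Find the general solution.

Coefficient matrix A = [[-2, -100, -62], [0, -26, -15], [0, 50, 29]].
det(A - λI) = 0 gives eigenvalues λ = -2, 4, -1.
For λ=-2: eigenvector (1,0,0).
For λ=4: eigenvector (-4,-1,2).
For λ=-1: eigenvector (-10,-3,5).
General solution: K_1e^(-2t)(1,0,0) + K_2e^(4t)(-4,-1,2) + K_3e^(-t)(-10,-3,5).

x(t) = K_1e^(-2t) - 4K_2e^(4t) - 10K_3e^(-t), y(t) = -K_2e^(4t) - 3K_3e^(-t), z(t) = 2K_2e^(4t) + 5K_3e^(-t)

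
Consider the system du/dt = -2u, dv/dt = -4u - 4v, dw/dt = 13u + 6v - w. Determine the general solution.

Coefficient matrix A = [[-2, 0, 0], [-4, -4, 0], [13, 6, -1]].
det(A - λI) = 0 gives eigenvalues λ = -4, -2, -1.
For λ=-4: eigenvector (0,1,-2).
For λ=-2: eigenvector (1,-2,-1).
For λ=-1: eigenvector (0,0,1).
General solution: C_1e^(-4t)(0,1,-2) + C_2e^(-2t)(1,-2,-1) + C_3e^(-t)(0,0,1).

u(t) = C_2e^(-2t), v(t) = C_1e^(-4t) - 2C_2e^(-2t), w(t) = -2C_1e^(-4t) - C_2e^(-2t) + C_3e^(-t)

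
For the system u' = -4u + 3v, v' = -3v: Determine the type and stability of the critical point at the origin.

stable node

A = [[-4,3],[0,-3]]; det(A-λI) = λ^2 + 7λ + 12.
λ = -4, -3: both negative.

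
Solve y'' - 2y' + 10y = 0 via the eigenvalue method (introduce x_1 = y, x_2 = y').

y(t) = c_1e^(t)cos(3t) + c_2e^(t)sin(3t)

Let x_1 = y, x_2 = y'. Then x_1' = x_2 and x_2' = -10x_1 + 2x_2.
A = [[0,1],[-10,2]]; det(A-λI) = λ^2 - 2λ + 10.
Eigenvalues λ = 1 ± 3i.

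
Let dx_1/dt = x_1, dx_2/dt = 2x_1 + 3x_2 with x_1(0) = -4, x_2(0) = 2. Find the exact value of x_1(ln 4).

-16

A = [[1,0],[2,3]]; eigenvalues λ = 1, 3.
Eigenvectors: (-1,1) for λ=1, (0,1) for λ=3.
From the initial condition, c_1 = 4, c_2 = -2.
x_1(ln 4) = (4)(4^1)(-1) + (-2)(4^3)(0) = -16.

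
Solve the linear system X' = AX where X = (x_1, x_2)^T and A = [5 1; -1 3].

x_1(t) = c_1e^(4t) + c_2te^(4t) - c_2e^(4t), x_2(t) = -c_1e^(4t) - c_2te^(4t) + 2c_2e^(4t)

Coefficient matrix A = [[5, 1], [-1, 3]].
Characteristic polynomial det(A - λI) = λ^2 - 8λ + 16 = 0.
Single eigenvalue λ = 4 with algebraic multiplicity 2.
Eigenvector v = (1,-1); generalized eigenvector w with (A-λI)w=v is (-1,2).
General solution: e^(4t)[c_1·v + c_2·(t·v + w)].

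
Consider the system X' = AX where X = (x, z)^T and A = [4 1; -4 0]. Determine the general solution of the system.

Coefficient matrix A = [[4, 1], [-4, 0]].
Characteristic polynomial det(A - λI) = λ^2 - 4λ + 4 = 0.
Single eigenvalue λ = 2 with algebraic multiplicity 2.
Eigenvector v = (-1,2); generalized eigenvector w with (A-λI)w=v is (0,-1).
General solution: e^(2t)[c_1·v + c_2·(t·v + w)].

x(t) = -c_1e^(2t) - c_2te^(2t), z(t) = 2c_1e^(2t) + 2c_2te^(2t) - c_2e^(2t)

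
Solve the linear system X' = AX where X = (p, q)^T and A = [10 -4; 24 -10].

p(t) = -c_1e^(2t) - c_2e^(-2t), q(t) = -2c_1e^(2t) - 3c_2e^(-2t)

Coefficient matrix A = [[10, -4], [24, -10]].
Characteristic polynomial det(A - λI) = λ^2 - 4 = 0.
Eigenvalues λ = 2, -2.
For λ=2: (A-λI) row 1 is [8, -4], so an eigenvector is (-1, -2).
For λ=-2: (A-λI) row 1 is [12, -4], so an eigenvector is (-1, -3).
General solution: c_1e^(2t)(-1,-2) + c_2e^(-2t)(-1,-3).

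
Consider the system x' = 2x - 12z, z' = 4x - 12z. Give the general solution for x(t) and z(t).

Coefficient matrix A = [[2, -12], [4, -12]].
Characteristic polynomial det(A - λI) = λ^2 + 10λ + 24 = 0.
Eigenvalues λ = -6, -4.
For λ=-6: (A-λI) row 1 is [8, -12], so an eigenvector is (-3, -2).
For λ=-4: (A-λI) row 1 is [6, -12], so an eigenvector is (2, 1).
General solution: K_1e^(-6t)(-3,-2) + K_2e^(-4t)(2,1).

x(t) = -3K_1e^(-6t) + 2K_2e^(-4t), z(t) = -2K_1e^(-6t) + K_2e^(-4t)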